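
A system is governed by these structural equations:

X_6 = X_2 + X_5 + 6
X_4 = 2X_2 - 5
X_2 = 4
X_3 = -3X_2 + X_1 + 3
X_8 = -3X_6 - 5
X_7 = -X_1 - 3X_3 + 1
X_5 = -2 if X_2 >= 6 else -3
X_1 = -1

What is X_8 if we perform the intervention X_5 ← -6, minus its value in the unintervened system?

9

do(X_5=-6) replaces the equation X_5 = -2 if X_2 >= 6 else -3 with the constant X_5 = -6.
X_6 = X_2 + X_5 + 6  [with X_2=4, X_5=-6]  = 4
X_8 = -3X_6 - 5  [with X_6=4]  = -17
Without intervention: X_5 = -2 if X_2 >= 6 else -3  [with X_2=4]  = -3; X_6 = X_2 + X_5 + 6  [with X_2=4, X_5=-3]  = 7; X_8 = -3X_6 - 5  [with X_6=7]  = -26.
Change = -17 − (-26) = 9.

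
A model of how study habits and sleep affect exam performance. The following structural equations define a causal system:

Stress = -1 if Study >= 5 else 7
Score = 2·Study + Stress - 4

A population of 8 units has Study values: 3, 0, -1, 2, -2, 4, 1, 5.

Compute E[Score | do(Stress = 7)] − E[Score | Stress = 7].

1

do(Stress=7) breaks Stress's dependence on Study. With Stress=7 fixed, Score across the units is 9, 3, 1, 7, -1, 11, 5, 13, mean 6.
Conditioning on Stress=7 selects the 7 unit(s) with Study ∈ {3, 0, -1, 2, -2, 4, 1}. Their Score values: 9, 3, 1, 7, -1, 11, 5. Mean = 5.
Difference = 6 − 5 = 1.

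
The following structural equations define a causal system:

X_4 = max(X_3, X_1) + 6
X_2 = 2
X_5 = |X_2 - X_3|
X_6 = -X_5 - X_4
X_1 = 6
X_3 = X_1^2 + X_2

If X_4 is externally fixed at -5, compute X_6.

Under do(X_4=-5), the mechanism X_4 = max(X_3, X_1) + 6 is discarded; X_4 is fixed at -5.
X_3 = X_1^2 + X_2  [with X_1=6, X_2=2]  = 38
X_5 = |X_2 - X_3|  [with X_2=2, X_3=38]  = 36
X_6 = -X_5 - X_4  [with X_5=36, X_4=-5]  = -31

-31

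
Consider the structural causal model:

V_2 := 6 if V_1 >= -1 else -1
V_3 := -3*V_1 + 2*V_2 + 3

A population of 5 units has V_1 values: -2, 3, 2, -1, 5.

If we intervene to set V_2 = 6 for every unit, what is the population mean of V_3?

Under do(V_2=6), V_2's equation is replaced by V_2=6 for every unit. Per-unit V_3: 21, 6, 9, 18, 0. Mean = 10.8.

10.8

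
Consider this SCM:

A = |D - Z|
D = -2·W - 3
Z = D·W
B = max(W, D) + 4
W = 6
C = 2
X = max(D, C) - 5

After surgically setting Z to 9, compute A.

The intervention breaks the incoming arrows to Z: Z = D·W no longer applies, and Z = 9.
D = -2·W - 3  [with W=6]  = -15
A = |D - Z|  [with D=-15, Z=9]  = 24

24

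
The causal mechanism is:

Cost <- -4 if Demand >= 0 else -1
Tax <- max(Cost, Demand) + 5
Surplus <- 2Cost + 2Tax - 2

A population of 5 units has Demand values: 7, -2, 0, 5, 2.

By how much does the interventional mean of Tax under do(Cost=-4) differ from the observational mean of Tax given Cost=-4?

Every unit gets Cost=-4 under the intervention. Tax values become 12, 3, 5, 10, 7; E[Tax|do(Cost=-4)] = 7.4.
Conditioning on Cost=-4 selects the 4 unit(s) with Demand ∈ {7, 0, 5, 2}. Their Tax values: 12, 5, 10, 7. Mean = 8.5.
Difference = 7.4 − 8.5 = -1.1.

-1.1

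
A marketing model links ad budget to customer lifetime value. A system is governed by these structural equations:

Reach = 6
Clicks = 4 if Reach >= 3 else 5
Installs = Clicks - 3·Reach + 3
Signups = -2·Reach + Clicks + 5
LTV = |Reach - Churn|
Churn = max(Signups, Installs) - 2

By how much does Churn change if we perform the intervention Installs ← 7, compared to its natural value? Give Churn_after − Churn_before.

do(Installs=7) replaces the equation Installs = Clicks - 3·Reach + 3 with the constant Installs = 7.
Clicks = 4 if Reach >= 3 else 5  [with Reach=6]  = 4
Signups = -2·Reach + Clicks + 5  [with Reach=6, Clicks=4]  = -3
Churn = max(Signups, Installs) - 2  [with Signups=-3, Installs=7]  = 5
Without intervention: Clicks = 4 if Reach >= 3 else 5  [with Reach=6]  = 4; Installs = Clicks - 3·Reach + 3  [with Clicks=4, Reach=6]  = -11; Signups = -2·Reach + Clicks + 5  [with Reach=6, Clicks=4]  = -3; Churn = max(Signups, Installs) - 2  [with Signups=-3, Installs=-11]  = -5.
Change = 5 − (-5) = 10.

10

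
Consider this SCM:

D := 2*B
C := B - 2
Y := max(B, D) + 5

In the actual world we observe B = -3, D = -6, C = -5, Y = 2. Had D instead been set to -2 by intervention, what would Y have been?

Under do(D=-2), the mechanism D := 2*B is discarded; D is fixed at -2.
Y = max(B, D) + 5  [with B=-3, D=-2]  = 3

3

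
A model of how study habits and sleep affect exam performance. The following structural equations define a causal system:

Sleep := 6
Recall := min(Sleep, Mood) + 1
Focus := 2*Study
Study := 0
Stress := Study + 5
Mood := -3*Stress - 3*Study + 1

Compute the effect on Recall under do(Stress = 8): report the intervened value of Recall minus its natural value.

-9

The intervention breaks the incoming arrows to Stress: Stress := Study + 5 no longer applies, and Stress = 8.
Mood = -3*Stress - 3*Study + 1  [with Stress=8, Study=0]  = -23
Recall = min(Sleep, Mood) + 1  [with Sleep=6, Mood=-23]  = -22
Without intervention: Stress = Study + 5  [with Study=0]  = 5; Mood = -3*Stress - 3*Study + 1  [with Stress=5, Study=0]  = -14; Recall = min(Sleep, Mood) + 1  [with Sleep=6, Mood=-14]  = -13.
Change = -22 − (-13) = -9.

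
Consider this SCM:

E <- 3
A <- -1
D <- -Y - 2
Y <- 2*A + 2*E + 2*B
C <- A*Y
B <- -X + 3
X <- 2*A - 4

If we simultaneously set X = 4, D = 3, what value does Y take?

The joint intervention fixes X = 4, D = 3, removing each variable's own equation.
B = -X + 3  [with X=4]  = -1
Y = 2*A + 2*E + 2*B  [with A=-1, E=3, B=-1]  = 2

2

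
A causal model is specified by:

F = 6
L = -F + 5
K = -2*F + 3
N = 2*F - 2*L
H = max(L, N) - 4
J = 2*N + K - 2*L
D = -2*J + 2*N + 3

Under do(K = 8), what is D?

The intervention breaks the incoming arrows to K: K = -2*F + 3 no longer applies, and K = 8.
L = -F + 5  [with F=6]  = -1
N = 2*F - 2*L  [with F=6, L=-1]  = 14
J = 2*N + K - 2*L  [with N=14, K=8, L=-1]  = 38
D = -2*J + 2*N + 3  [with J=38, N=14]  = -45

-45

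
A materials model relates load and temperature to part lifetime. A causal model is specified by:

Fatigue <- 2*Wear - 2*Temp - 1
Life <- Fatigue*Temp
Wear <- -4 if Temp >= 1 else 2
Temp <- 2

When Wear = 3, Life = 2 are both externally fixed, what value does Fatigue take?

The joint intervention fixes Wear = 3, Life = 2, removing each variable's own equation.
Fatigue = 2*Wear - 2*Temp - 1  [with Wear=3, Temp=2]  = 1

1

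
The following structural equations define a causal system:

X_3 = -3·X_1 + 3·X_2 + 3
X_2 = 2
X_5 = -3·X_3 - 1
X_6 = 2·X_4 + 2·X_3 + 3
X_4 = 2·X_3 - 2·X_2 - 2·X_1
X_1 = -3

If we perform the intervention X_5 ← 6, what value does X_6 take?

115

The intervention breaks the incoming arrows to X_5: X_5 = -3·X_3 - 1 no longer applies, and X_5 = 6.
Since X_6 is not a descendant of the intervened variable, it is unaffected.
X_3 = -3·X_1 + 3·X_2 + 3  [with X_1=-3, X_2=2]  = 18
X_4 = 2·X_3 - 2·X_2 - 2·X_1  [with X_3=18, X_2=2, X_1=-3]  = 38
X_6 = 2·X_4 + 2·X_3 + 3  [with X_4=38, X_3=18]  = 115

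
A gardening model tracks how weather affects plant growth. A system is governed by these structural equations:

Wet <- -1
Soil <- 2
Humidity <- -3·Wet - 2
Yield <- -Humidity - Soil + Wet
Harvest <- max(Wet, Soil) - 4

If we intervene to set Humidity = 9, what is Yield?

-12

The intervention breaks the incoming arrows to Humidity: Humidity <- -3·Wet - 2 no longer applies, and Humidity = 9.
Yield = -Humidity - Soil + Wet  [with Humidity=9, Soil=2, Wet=-1]  = -12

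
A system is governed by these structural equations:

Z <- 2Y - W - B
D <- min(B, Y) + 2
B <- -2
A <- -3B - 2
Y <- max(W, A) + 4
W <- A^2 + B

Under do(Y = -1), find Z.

Intervening sets Y = -1 and removes its equation (Y <- max(W, A) + 4).
A = -3B - 2  [with B=-2]  = 4
W = A^2 + B  [with A=4, B=-2]  = 14
Z = 2Y - W - B  [with Y=-1, W=14, B=-2]  = -14

-14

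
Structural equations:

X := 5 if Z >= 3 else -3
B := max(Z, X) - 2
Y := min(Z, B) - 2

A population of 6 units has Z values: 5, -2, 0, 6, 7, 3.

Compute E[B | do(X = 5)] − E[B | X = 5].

Under do(X=5), X's equation is replaced by X=5 for every unit. Per-unit B: 3, 3, 3, 4, 5, 3. Mean = 3.5.
Conditioning on X=5 selects the 4 unit(s) with Z ∈ {5, 6, 7, 3}. Their B values: 3, 4, 5, 3. Mean = 3.75.
Difference = 3.5 − 3.75 = -0.25.

-0.25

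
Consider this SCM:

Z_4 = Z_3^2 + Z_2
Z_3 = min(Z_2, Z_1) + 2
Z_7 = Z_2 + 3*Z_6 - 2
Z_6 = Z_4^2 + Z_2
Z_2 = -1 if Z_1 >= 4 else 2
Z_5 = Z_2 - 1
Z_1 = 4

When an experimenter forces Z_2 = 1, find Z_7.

Under do(Z_2=1), the mechanism Z_2 = -1 if Z_1 >= 4 else 2 is discarded; Z_2 is fixed at 1.
Z_3 = min(Z_2, Z_1) + 2  [with Z_2=1, Z_1=4]  = 3
Z_4 = Z_3^2 + Z_2  [with Z_3=3, Z_2=1]  = 10
Z_6 = Z_4^2 + Z_2  [with Z_4=10, Z_2=1]  = 101
Z_7 = Z_2 + 3*Z_6 - 2  [with Z_2=1, Z_6=101]  = 302

302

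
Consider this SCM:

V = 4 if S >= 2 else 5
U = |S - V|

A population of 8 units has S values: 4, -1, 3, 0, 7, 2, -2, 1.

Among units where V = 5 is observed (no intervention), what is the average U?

5.5

E[U|V=5] averages over only the 4 units with V=5 (S = -1, 0, -2, 1): U = 6, 5, 7, 4, mean 5.5.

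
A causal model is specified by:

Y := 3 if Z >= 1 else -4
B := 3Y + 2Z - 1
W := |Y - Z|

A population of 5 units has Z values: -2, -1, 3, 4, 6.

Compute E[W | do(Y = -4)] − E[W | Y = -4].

do(Y=-4) breaks Y's dependence on Z. With Y=-4 fixed, W across the units is 2, 3, 7, 8, 10, mean 6.
Conditioning on Y=-4 selects the 2 unit(s) with Z ∈ {-2, -1}. Their W values: 2, 3. Mean = 2.5.
Difference = 6 − 2.5 = 3.5.

3.5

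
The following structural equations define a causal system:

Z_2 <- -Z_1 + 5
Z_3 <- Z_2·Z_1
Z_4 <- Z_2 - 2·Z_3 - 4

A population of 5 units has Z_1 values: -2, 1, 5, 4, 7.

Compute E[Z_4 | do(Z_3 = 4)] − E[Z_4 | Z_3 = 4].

-0.5

Every unit gets Z_3=4 under the intervention. Z_4 values become -5, -8, -12, -11, -14; E[Z_4|do(Z_3=4)] = -10.
Conditioning on Z_3=4 selects the 2 unit(s) with Z_1 ∈ {1, 4}. Their Z_4 values: -8, -11. Mean = -9.5.
Difference = -10 − (-9.5) = -0.5.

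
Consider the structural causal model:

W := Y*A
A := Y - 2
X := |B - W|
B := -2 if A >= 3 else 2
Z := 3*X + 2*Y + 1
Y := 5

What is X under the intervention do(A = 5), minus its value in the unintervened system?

do(A=5) replaces the equation A := Y - 2 with the constant A = 5.
W = Y*A  [with Y=5, A=5]  = 25
B = -2 if A >= 3 else 2  [with A=5]  = -2
X = |B - W|  [with B=-2, W=25]  = 27
Without intervention: A = Y - 2  [with Y=5]  = 3; W = Y*A  [with Y=5, A=3]  = 15; B = -2 if A >= 3 else 2  [with A=3]  = -2; X = |B - W|  [with B=-2, W=15]  = 17.
Change = 27 − 17 = 10.

10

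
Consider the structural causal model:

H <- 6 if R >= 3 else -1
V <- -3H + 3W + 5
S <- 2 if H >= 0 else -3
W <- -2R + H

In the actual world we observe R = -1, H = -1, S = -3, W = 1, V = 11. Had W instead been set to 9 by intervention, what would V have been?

Intervening sets W = 9 and removes its equation (W <- -2R + H).
H = 6 if R >= 3 else -1  [with R=-1]  = -1
V = -3H + 3W + 5  [with H=-1, W=9]  = 35

35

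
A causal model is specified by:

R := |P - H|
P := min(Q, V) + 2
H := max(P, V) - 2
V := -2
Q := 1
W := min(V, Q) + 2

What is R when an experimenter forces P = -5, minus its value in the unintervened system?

The intervention breaks the incoming arrows to P: P := min(Q, V) + 2 no longer applies, and P = -5.
H = max(P, V) - 2  [with P=-5, V=-2]  = -4
R = |P - H|  [with P=-5, H=-4]  = 1
Without intervention: P = min(Q, V) + 2  [with Q=1, V=-2]  = 0; H = max(P, V) - 2  [with P=0, V=-2]  = -2; R = |P - H|  [with P=0, H=-2]  = 2.
Change = 1 − 2 = -1.

-1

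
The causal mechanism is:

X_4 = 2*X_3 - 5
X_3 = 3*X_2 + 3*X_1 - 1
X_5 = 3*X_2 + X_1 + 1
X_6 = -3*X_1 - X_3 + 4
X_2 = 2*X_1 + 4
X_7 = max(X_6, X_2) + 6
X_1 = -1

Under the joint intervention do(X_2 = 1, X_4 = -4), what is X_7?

14

Setting X_2 = 1, X_4 = -4 by intervention discards those variables' equations.
X_3 = 3*X_2 + 3*X_1 - 1  [with X_2=1, X_1=-1]  = -1
X_6 = -3*X_1 - X_3 + 4  [with X_1=-1, X_3=-1]  = 8
X_7 = max(X_6, X_2) + 6  [with X_6=8, X_2=1]  = 14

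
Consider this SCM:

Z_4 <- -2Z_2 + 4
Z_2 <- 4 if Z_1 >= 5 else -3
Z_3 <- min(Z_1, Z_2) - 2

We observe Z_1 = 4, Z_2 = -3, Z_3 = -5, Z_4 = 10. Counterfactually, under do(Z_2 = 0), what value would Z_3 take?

-2

The intervention breaks the incoming arrows to Z_2: Z_2 <- 4 if Z_1 >= 5 else -3 no longer applies, and Z_2 = 0.
Z_3 = min(Z_1, Z_2) - 2  [with Z_1=4, Z_2=0]  = -2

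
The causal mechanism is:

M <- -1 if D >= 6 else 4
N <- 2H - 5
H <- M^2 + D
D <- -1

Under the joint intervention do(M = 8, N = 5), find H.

The joint intervention fixes M = 8, N = 5, removing each variable's own equation.
H = M^2 + D  [with M=8, D=-1]  = 63

63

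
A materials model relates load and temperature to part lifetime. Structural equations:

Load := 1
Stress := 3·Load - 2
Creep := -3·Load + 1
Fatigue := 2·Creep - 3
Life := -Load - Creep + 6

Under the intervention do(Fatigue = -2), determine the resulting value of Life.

Intervening sets Fatigue = -2 and removes its equation (Fatigue := 2·Creep - 3).
No directed path runs from Fatigue to Life, so Life keeps its natural value.
Creep = -3·Load + 1  [with Load=1]  = -2
Life = -Load - Creep + 6  [with Load=1, Creep=-2]  = 7

7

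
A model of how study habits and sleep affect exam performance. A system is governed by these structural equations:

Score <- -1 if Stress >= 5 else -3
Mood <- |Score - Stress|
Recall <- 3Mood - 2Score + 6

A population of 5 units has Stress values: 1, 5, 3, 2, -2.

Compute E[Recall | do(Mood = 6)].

The intervention sets Mood=6 in all 5 units regardless of Stress. Recomputing Recall per unit gives 30, 26, 30, 30, 30; average 29.2.

29.2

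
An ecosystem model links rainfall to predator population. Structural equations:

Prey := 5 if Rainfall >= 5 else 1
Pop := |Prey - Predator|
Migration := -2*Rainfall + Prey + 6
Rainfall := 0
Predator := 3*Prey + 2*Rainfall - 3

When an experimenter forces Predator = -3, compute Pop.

do(Predator=-3) replaces the equation Predator := 3*Prey + 2*Rainfall - 3 with the constant Predator = -3.
Prey = 5 if Rainfall >= 5 else 1  [with Rainfall=0]  = 1
Pop = |Prey - Predator|  [with Prey=1, Predator=-3]  = 4

4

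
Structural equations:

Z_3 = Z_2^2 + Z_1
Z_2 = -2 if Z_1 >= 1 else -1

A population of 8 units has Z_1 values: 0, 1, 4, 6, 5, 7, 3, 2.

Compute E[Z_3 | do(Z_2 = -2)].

7.5

do(Z_2=-2) breaks Z_2's dependence on Z_1. With Z_2=-2 fixed, Z_3 across the units is 4, 5, 8, 10, 9, 11, 7, 6, mean 7.5.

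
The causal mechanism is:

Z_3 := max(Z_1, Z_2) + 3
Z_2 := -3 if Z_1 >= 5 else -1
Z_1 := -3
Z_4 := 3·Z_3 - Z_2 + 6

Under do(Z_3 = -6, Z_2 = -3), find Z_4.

-9

The joint intervention fixes Z_3 = -6, Z_2 = -3, removing each variable's own equation.
Z_4 = 3·Z_3 - Z_2 + 6  [with Z_3=-6, Z_2=-3]  = -9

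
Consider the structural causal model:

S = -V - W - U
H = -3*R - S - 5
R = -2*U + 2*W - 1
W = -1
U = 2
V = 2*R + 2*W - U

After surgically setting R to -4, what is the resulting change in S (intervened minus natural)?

do(R=-4) replaces the equation R = -2*U + 2*W - 1 with the constant R = -4.
V = 2*R + 2*W - U  [with R=-4, W=-1, U=2]  = -12
S = -V - W - U  [with V=-12, W=-1, U=2]  = 11
Without intervention: R = -2*U + 2*W - 1  [with U=2, W=-1]  = -7; V = 2*R + 2*W - U  [with R=-7, W=-1, U=2]  = -18; S = -V - W - U  [with V=-18, W=-1, U=2]  = 17.
Change = 11 − 17 = -6.

-6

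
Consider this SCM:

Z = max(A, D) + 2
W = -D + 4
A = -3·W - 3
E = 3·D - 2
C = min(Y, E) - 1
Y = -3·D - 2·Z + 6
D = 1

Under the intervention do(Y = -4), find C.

Intervening sets Y = -4 and removes its equation (Y = -3·D - 2·Z + 6).
E = 3·D - 2  [with D=1]  = 1
C = min(Y, E) - 1  [with Y=-4, E=1]  = -5

-5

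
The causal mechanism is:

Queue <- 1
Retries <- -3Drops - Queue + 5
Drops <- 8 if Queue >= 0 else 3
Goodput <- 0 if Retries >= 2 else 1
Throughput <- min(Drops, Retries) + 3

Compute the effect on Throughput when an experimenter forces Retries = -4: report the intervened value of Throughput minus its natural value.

16

The intervention breaks the incoming arrows to Retries: Retries <- -3Drops - Queue + 5 no longer applies, and Retries = -4.
Drops = 8 if Queue >= 0 else 3  [with Queue=1]  = 8
Throughput = min(Drops, Retries) + 3  [with Drops=8, Retries=-4]  = -1
Without intervention: Drops = 8 if Queue >= 0 else 3  [with Queue=1]  = 8; Retries = -3Drops - Queue + 5  [with Drops=8, Queue=1]  = -20; Throughput = min(Drops, Retries) + 3  [with Drops=8, Retries=-20]  = -17.
Change = -1 − (-17) = 16.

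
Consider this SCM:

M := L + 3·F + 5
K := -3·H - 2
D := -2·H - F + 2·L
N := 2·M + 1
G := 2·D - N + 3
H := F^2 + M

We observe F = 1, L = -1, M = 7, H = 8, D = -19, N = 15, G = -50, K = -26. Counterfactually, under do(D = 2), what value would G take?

Under do(D=2), the mechanism D := -2·H - F + 2·L is discarded; D is fixed at 2.
M = L + 3·F + 5  [with L=-1, F=1]  = 7
N = 2·M + 1  [with M=7]  = 15
G = 2·D - N + 3  [with D=2, N=15]  = -8

-8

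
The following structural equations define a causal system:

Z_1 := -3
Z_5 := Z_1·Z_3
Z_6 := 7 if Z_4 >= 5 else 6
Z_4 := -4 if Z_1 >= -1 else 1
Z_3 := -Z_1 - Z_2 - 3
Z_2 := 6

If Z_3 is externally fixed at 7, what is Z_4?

1

The intervention breaks the incoming arrows to Z_3: Z_3 := -Z_1 - Z_2 - 3 no longer applies, and Z_3 = 7.
Z_4 is not downstream of the intervention, so its value is determined by the original equations.
Z_4 = -4 if Z_1 >= -1 else 1  [with Z_1=-3]  = 1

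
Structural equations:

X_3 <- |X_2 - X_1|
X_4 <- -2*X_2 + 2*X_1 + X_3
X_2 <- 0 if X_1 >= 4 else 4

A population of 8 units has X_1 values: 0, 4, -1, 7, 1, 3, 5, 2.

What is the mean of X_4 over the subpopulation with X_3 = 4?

4

Conditioning on X_3=4 selects the 2 unit(s) with X_1 ∈ {0, 4}. Their X_4 values: -4, 12. Mean = 4.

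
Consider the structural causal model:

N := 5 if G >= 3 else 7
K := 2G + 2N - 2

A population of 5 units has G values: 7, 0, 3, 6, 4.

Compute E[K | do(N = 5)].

Every unit gets N=5 under the intervention. K values become 22, 8, 14, 20, 16; E[K|do(N=5)] = 16.

16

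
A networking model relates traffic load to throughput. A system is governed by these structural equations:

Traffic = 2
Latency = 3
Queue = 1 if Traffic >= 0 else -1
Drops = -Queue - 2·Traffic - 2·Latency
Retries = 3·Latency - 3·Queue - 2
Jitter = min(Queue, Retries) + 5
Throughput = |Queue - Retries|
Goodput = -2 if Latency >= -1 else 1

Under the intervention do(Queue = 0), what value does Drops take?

-10

The intervention breaks the incoming arrows to Queue: Queue = 1 if Traffic >= 0 else -1 no longer applies, and Queue = 0.
Drops = -Queue - 2·Traffic - 2·Latency  [with Queue=0, Traffic=2, Latency=3]  = -10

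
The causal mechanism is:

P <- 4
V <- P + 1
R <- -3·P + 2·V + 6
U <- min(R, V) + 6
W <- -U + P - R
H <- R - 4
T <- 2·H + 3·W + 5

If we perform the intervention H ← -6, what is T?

-37

Intervening sets H = -6 and removes its equation (H <- R - 4).
V = P + 1  [with P=4]  = 5
R = -3·P + 2·V + 6  [with P=4, V=5]  = 4
U = min(R, V) + 6  [with R=4, V=5]  = 10
W = -U + P - R  [with U=10, P=4, R=4]  = -10
T = 2·H + 3·W + 5  [with H=-6, W=-10]  = -37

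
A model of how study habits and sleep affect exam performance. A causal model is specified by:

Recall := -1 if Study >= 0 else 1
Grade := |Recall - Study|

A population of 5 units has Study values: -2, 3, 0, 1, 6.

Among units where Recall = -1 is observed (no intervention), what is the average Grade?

3.5

Conditioning on Recall=-1 selects the 4 unit(s) with Study ∈ {3, 0, 1, 6}. Their Grade values: 4, 1, 2, 7. Mean = 3.5.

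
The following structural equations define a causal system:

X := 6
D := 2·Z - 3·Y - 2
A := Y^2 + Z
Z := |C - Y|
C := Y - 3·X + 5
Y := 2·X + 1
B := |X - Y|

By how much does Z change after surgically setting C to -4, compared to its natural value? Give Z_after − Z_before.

The intervention breaks the incoming arrows to C: C := Y - 3·X + 5 no longer applies, and C = -4.
Y = 2·X + 1  [with X=6]  = 13
Z = |C - Y|  [with C=-4, Y=13]  = 17
Without intervention: Y = 2·X + 1  [with X=6]  = 13; C = Y - 3·X + 5  [with Y=13, X=6]  = 0; Z = |C - Y|  [with C=0, Y=13]  = 13.
Change = 17 − 13 = 4.

4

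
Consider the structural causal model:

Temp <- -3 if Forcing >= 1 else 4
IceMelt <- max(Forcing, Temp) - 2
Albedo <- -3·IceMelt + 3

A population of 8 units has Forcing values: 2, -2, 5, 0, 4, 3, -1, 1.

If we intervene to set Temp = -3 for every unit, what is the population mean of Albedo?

Under do(Temp=-3), Temp's equation is replaced by Temp=-3 for every unit. Per-unit Albedo: 3, 15, -6, 9, -3, 0, 12, 6. Mean = 4.5.

4.5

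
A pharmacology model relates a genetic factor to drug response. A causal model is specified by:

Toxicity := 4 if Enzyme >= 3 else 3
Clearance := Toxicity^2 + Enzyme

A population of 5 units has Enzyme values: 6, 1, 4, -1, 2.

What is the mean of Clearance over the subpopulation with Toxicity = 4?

21

Observing Toxicity=4 restricts to units where Toxicity's equation naturally yields 4: Enzyme ∈ {6, 4}. In that subpopulation Clearance = 22, 20, mean 21.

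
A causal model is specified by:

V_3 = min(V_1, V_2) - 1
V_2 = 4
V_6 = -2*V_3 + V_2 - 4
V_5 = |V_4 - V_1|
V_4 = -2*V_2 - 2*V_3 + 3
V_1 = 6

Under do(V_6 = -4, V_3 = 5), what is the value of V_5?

Under do(V_6 = -4, V_3 = 5), each intervened variable's structural equation is replaced by its fixed value.
V_4 = -2*V_2 - 2*V_3 + 3  [with V_2=4, V_3=5]  = -15
V_5 = |V_4 - V_1|  [with V_4=-15, V_1=6]  = 21

21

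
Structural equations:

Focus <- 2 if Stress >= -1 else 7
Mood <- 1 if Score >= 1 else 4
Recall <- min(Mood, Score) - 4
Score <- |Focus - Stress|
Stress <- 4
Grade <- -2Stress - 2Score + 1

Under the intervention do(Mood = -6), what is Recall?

Intervening sets Mood = -6 and removes its equation (Mood <- 1 if Score >= 1 else 4).
Focus = 2 if Stress >= -1 else 7  [with Stress=4]  = 2
Score = |Focus - Stress|  [with Focus=2, Stress=4]  = 2
Recall = min(Mood, Score) - 4  [with Mood=-6, Score=2]  = -10

-10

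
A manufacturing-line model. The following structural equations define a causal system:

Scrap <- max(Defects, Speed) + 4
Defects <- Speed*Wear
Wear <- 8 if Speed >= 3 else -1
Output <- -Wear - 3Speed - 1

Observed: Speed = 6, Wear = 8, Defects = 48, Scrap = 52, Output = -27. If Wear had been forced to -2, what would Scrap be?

Under do(Wear=-2), the mechanism Wear <- 8 if Speed >= 3 else -1 is discarded; Wear is fixed at -2.
Defects = Speed*Wear  [with Speed=6, Wear=-2]  = -12
Scrap = max(Defects, Speed) + 4  [with Defects=-12, Speed=6]  = 10

10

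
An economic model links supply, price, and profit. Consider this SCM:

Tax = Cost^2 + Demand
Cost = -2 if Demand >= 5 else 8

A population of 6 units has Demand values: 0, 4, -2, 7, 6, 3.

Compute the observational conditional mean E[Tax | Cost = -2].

Conditioning on Cost=-2 selects the 2 unit(s) with Demand ∈ {7, 6}. Their Tax values: 11, 10. Mean = 10.5.

10.5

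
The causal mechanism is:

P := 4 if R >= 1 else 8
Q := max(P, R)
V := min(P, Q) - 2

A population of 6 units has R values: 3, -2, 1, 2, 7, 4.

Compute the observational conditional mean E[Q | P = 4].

Conditioning on P=4 selects the 5 unit(s) with R ∈ {3, 1, 2, 7, 4}. Their Q values: 4, 4, 4, 7, 4. Mean = 4.6.

4.6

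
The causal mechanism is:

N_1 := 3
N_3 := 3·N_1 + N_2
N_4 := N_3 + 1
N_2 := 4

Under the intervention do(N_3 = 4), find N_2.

Under do(N_3=4), the mechanism N_3 := 3·N_1 + N_2 is discarded; N_3 is fixed at 4.
Since N_2 is not a descendant of the intervened variable, it is unaffected.

4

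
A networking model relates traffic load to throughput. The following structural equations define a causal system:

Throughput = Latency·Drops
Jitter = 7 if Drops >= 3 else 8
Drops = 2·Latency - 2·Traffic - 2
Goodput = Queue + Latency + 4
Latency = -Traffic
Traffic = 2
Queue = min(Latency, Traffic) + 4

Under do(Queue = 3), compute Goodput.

5

The intervention breaks the incoming arrows to Queue: Queue = min(Latency, Traffic) + 4 no longer applies, and Queue = 3.
Latency = -Traffic  [with Traffic=2]  = -2
Goodput = Queue + Latency + 4  [with Queue=3, Latency=-2]  = 5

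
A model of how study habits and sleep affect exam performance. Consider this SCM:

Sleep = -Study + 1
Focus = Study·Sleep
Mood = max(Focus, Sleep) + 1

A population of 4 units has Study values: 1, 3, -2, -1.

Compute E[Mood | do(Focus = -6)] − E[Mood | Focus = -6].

0.25

Every unit gets Focus=-6 under the intervention. Mood values become 1, -1, 4, 3; E[Mood|do(Focus=-6)] = 1.75.
E[Mood|Focus=-6] averages over only the 2 units with Focus=-6 (Study = 3, -2): Mood = -1, 4, mean 1.5.
Difference = 1.75 − 1.5 = 0.25.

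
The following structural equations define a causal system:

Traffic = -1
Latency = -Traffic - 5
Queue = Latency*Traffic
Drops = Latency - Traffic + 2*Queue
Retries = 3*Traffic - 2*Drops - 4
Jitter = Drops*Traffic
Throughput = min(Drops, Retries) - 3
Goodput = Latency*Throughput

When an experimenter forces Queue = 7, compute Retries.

-29

do(Queue=7) replaces the equation Queue = Latency*Traffic with the constant Queue = 7.
Latency = -Traffic - 5  [with Traffic=-1]  = -4
Drops = Latency - Traffic + 2*Queue  [with Latency=-4, Traffic=-1, Queue=7]  = 11
Retries = 3*Traffic - 2*Drops - 4  [with Traffic=-1, Drops=11]  = -29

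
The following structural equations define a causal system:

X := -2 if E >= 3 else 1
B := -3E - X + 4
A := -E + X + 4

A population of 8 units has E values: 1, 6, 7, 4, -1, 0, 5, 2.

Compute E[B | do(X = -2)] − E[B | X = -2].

7.5

Under do(X=-2), X's equation is replaced by X=-2 for every unit. Per-unit B: 3, -12, -15, -6, 9, 6, -9, 0. Mean = -3.
E[B|X=-2] averages over only the 4 units with X=-2 (E = 6, 7, 4, 5): B = -12, -15, -6, -9, mean -10.5.
Difference = -3 − (-10.5) = 7.5.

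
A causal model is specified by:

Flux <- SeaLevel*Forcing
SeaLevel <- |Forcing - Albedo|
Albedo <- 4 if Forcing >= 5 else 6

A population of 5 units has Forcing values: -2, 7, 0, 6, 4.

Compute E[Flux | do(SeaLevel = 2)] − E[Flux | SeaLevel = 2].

Every unit gets SeaLevel=2 under the intervention. Flux values become -4, 14, 0, 12, 8; E[Flux|do(SeaLevel=2)] = 6.
Observing SeaLevel=2 restricts to units where SeaLevel's equation naturally yields 2: Forcing ∈ {6, 4}. In that subpopulation Flux = 12, 8, mean 10.
Difference = 6 − 10 = -4.

-4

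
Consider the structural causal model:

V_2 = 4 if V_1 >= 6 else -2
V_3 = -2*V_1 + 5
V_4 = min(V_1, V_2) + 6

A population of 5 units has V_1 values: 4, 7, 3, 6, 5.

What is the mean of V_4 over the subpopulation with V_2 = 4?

E[V_4|V_2=4] averages over only the 2 units with V_2=4 (V_1 = 7, 6): V_4 = 10, 10, mean 10.

10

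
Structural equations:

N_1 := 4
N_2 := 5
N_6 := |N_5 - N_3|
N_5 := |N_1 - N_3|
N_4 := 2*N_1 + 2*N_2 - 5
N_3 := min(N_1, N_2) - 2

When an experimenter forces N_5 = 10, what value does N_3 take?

2

do(N_5=10) replaces the equation N_5 := |N_1 - N_3| with the constant N_5 = 10.
N_3 is not downstream of the intervention, so its value is determined by the original equations.
N_3 = min(N_1, N_2) - 2  [with N_1=4, N_2=5]  = 2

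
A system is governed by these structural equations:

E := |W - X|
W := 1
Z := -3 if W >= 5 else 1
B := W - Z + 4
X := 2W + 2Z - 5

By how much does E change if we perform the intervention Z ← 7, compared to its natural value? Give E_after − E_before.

Under do(Z=7), the mechanism Z := -3 if W >= 5 else 1 is discarded; Z is fixed at 7.
X = 2W + 2Z - 5  [with W=1, Z=7]  = 11
E = |W - X|  [with W=1, X=11]  = 10
Without intervention: Z = -3 if W >= 5 else 1  [with W=1]  = 1; X = 2W + 2Z - 5  [with W=1, Z=1]  = -1; E = |W - X|  [with W=1, X=-1]  = 2.
Change = 10 − 2 = 8.

8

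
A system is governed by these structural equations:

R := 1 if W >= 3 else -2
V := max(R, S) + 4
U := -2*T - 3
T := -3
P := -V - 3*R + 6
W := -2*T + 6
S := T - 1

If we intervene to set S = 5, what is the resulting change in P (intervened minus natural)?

Under do(S=5), the mechanism S := T - 1 is discarded; S is fixed at 5.
W = -2*T + 6  [with T=-3]  = 12
R = 1 if W >= 3 else -2  [with W=12]  = 1
V = max(R, S) + 4  [with R=1, S=5]  = 9
P = -V - 3*R + 6  [with V=9, R=1]  = -6
Without intervention: W = -2*T + 6  [with T=-3]  = 12; R = 1 if W >= 3 else -2  [with W=12]  = 1; S = T - 1  [with T=-3]  = -4; V = max(R, S) + 4  [with R=1, S=-4]  = 5; P = -V - 3*R + 6  [with V=5, R=1]  = -2.
Change = -6 − (-2) = -4.

-4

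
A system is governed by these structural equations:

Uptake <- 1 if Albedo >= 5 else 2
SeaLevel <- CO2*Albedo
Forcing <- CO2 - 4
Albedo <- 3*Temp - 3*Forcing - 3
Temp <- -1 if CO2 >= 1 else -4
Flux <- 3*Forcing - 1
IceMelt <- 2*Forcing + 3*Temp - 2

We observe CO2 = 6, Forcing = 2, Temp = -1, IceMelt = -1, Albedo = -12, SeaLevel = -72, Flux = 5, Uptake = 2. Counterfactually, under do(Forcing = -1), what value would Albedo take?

do(Forcing=-1) replaces the equation Forcing <- CO2 - 4 with the constant Forcing = -1.
Temp = -1 if CO2 >= 1 else -4  [with CO2=6]  = -1
Albedo = 3*Temp - 3*Forcing - 3  [with Temp=-1, Forcing=-1]  = -3

-3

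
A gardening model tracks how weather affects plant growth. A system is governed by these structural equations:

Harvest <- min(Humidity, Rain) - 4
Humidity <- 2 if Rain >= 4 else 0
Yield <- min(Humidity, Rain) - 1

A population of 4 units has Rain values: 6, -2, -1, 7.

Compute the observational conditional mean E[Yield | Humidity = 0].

Observing Humidity=0 restricts to units where Humidity's equation naturally yields 0: Rain ∈ {-2, -1}. In that subpopulation Yield = -3, -2, mean -2.5.

-2.5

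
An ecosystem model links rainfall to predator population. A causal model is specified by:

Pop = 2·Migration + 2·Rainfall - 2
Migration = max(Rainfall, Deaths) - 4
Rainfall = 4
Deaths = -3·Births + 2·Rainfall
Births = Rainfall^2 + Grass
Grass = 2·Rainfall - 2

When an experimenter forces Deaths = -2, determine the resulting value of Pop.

6

Under do(Deaths=-2), the mechanism Deaths = -3·Births + 2·Rainfall is discarded; Deaths is fixed at -2.
Migration = max(Rainfall, Deaths) - 4  [with Rainfall=4, Deaths=-2]  = 0
Pop = 2·Migration + 2·Rainfall - 2  [with Migration=0, Rainfall=4]  = 6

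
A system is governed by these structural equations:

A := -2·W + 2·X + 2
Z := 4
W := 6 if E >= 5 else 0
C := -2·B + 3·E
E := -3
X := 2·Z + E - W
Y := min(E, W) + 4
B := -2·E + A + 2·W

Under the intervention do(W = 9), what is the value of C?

-9

The intervention breaks the incoming arrows to W: W := 6 if E >= 5 else 0 no longer applies, and W = 9.
X = 2·Z + E - W  [with Z=4, E=-3, W=9]  = -4
A = -2·W + 2·X + 2  [with W=9, X=-4]  = -24
B = -2·E + A + 2·W  [with E=-3, A=-24, W=9]  = 0
C = -2·B + 3·E  [with B=0, E=-3]  = -9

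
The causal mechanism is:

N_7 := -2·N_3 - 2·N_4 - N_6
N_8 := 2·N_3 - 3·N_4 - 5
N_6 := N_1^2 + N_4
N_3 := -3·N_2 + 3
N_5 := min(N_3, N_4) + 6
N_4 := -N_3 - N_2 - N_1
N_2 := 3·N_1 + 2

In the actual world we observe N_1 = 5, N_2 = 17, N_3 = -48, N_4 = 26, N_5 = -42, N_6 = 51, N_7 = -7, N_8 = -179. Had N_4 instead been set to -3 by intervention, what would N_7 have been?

80

The intervention breaks the incoming arrows to N_4: N_4 := -N_3 - N_2 - N_1 no longer applies, and N_4 = -3.
N_2 = 3·N_1 + 2  [with N_1=5]  = 17
N_3 = -3·N_2 + 3  [with N_2=17]  = -48
N_6 = N_1^2 + N_4  [with N_1=5, N_4=-3]  = 22
N_7 = -2·N_3 - 2·N_4 - N_6  [with N_3=-48, N_4=-3, N_6=22]  = 80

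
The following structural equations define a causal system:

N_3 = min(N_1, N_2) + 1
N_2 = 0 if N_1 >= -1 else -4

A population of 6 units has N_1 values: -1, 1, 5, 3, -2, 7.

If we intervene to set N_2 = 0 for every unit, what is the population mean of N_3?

The intervention sets N_2=0 in all 6 units regardless of N_1. Recomputing N_3 per unit gives 0, 1, 1, 1, -1, 1; average 0.5.

0.5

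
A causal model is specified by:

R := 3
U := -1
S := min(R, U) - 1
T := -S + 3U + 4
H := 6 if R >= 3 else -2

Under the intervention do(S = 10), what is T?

-9

The intervention breaks the incoming arrows to S: S := min(R, U) - 1 no longer applies, and S = 10.
T = -S + 3U + 4  [with S=10, U=-1]  = -9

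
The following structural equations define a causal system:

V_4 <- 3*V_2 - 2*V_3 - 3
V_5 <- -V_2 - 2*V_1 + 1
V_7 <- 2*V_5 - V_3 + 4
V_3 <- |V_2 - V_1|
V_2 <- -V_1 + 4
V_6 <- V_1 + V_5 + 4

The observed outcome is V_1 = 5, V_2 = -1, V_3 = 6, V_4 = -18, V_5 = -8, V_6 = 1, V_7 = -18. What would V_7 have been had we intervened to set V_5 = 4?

6

Under do(V_5=4), the mechanism V_5 <- -V_2 - 2*V_1 + 1 is discarded; V_5 is fixed at 4.
V_2 = -V_1 + 4  [with V_1=5]  = -1
V_3 = |V_2 - V_1|  [with V_2=-1, V_1=5]  = 6
V_7 = 2*V_5 - V_3 + 4  [with V_5=4, V_3=6]  = 6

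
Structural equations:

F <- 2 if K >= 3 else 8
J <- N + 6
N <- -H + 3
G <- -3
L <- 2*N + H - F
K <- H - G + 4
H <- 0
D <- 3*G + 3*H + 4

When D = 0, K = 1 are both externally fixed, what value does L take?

Under do(D = 0, K = 1), each intervened variable's structural equation is replaced by its fixed value.
N = -H + 3  [with H=0]  = 3
F = 2 if K >= 3 else 8  [with K=1]  = 8
L = 2*N + H - F  [with N=3, H=0, F=8]  = -2

-2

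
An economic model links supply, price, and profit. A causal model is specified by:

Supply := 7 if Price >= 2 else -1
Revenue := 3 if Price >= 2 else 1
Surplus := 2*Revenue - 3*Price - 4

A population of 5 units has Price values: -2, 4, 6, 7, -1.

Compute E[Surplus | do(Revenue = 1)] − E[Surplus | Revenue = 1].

-12.9

Under do(Revenue=1), Revenue's equation is replaced by Revenue=1 for every unit. Per-unit Surplus: 4, -14, -20, -23, 1. Mean = -10.4.
E[Surplus|Revenue=1] averages over only the 2 units with Revenue=1 (Price = -2, -1): Surplus = 4, 1, mean 2.5.
Difference = -10.4 − 2.5 = -12.9.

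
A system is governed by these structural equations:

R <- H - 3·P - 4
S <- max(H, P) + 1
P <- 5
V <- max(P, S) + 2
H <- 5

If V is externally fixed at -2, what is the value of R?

-14

do(V=-2) replaces the equation V <- max(P, S) + 2 with the constant V = -2.
R is not downstream of the intervention, so its value is determined by the original equations.
R = H - 3·P - 4  [with H=5, P=5]  = -14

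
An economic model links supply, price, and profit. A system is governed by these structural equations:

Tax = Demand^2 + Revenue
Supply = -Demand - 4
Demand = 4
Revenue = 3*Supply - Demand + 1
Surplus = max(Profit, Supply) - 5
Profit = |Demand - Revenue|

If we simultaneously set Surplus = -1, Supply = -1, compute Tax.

Under do(Surplus = -1, Supply = -1), each intervened variable's structural equation is replaced by its fixed value.
Revenue = 3*Supply - Demand + 1  [with Supply=-1, Demand=4]  = -6
Tax = Demand^2 + Revenue  [with Demand=4, Revenue=-6]  = 10

10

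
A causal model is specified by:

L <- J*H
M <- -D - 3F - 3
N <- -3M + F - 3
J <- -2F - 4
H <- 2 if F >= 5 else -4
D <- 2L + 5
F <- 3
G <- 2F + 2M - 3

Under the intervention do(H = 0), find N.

Under do(H=0), the mechanism H <- 2 if F >= 5 else -4 is discarded; H is fixed at 0.
J = -2F - 4  [with F=3]  = -10
L = J*H  [with J=-10, H=0]  = 0
D = 2L + 5  [with L=0]  = 5
M = -D - 3F - 3  [with D=5, F=3]  = -17
N = -3M + F - 3  [with M=-17, F=3]  = 51

51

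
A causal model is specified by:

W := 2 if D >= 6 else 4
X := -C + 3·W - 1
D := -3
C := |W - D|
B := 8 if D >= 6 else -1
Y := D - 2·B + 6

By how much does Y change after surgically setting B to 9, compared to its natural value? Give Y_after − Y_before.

Under do(B=9), the mechanism B := 8 if D >= 6 else -1 is discarded; B is fixed at 9.
Y = D - 2·B + 6  [with D=-3, B=9]  = -15
Without intervention: B = 8 if D >= 6 else -1  [with D=-3]  = -1; Y = D - 2·B + 6  [with D=-3, B=-1]  = 5.
Change = -15 − 5 = -20.

-20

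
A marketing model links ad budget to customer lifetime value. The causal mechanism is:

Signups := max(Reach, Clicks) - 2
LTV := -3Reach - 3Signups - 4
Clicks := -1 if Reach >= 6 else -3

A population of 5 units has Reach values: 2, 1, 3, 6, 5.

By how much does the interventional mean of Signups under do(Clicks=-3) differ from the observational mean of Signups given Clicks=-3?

0.65

Under do(Clicks=-3), Clicks's equation is replaced by Clicks=-3 for every unit. Per-unit Signups: 0, -1, 1, 4, 3. Mean = 1.4.
E[Signups|Clicks=-3] averages over only the 4 units with Clicks=-3 (Reach = 2, 1, 3, 5): Signups = 0, -1, 1, 3, mean 0.75.
Difference = 1.4 − 0.75 = 0.65.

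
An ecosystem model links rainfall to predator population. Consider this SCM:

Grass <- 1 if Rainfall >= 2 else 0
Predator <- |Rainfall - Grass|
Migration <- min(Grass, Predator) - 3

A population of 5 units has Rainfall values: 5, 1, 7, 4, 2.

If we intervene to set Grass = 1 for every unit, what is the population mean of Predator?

2.8

Every unit gets Grass=1 under the intervention. Predator values become 4, 0, 6, 3, 1; E[Predator|do(Grass=1)] = 2.8.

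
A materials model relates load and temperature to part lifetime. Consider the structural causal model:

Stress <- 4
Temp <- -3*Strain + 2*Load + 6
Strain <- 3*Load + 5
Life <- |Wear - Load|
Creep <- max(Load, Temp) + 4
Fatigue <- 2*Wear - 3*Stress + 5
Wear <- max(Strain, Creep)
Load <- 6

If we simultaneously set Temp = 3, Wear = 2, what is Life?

4

Under do(Temp = 3, Wear = 2), each intervened variable's structural equation is replaced by its fixed value.
Life = |Wear - Load|  [with Wear=2, Load=6]  = 4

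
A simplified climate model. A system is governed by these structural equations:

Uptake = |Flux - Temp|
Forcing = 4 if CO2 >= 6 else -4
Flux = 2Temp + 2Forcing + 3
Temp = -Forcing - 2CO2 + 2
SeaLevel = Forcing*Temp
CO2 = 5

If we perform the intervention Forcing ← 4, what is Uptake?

1

Under do(Forcing=4), the mechanism Forcing = 4 if CO2 >= 6 else -4 is discarded; Forcing is fixed at 4.
Temp = -Forcing - 2CO2 + 2  [with Forcing=4, CO2=5]  = -12
Flux = 2Temp + 2Forcing + 3  [with Temp=-12, Forcing=4]  = -13
Uptake = |Flux - Temp|  [with Flux=-13, Temp=-12]  = 1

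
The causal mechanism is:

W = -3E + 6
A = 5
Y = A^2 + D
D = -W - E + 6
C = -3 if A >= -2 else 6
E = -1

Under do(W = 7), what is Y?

do(W=7) replaces the equation W = -3E + 6 with the constant W = 7.
D = -W - E + 6  [with W=7, E=-1]  = 0
Y = A^2 + D  [with A=5, D=0]  = 25

25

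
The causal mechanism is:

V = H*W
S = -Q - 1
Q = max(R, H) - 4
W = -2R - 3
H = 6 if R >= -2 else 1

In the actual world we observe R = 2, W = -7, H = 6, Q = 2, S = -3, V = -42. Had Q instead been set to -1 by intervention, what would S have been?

Intervening sets Q = -1 and removes its equation (Q = max(R, H) - 4).
S = -Q - 1  [with Q=-1]  = 0

0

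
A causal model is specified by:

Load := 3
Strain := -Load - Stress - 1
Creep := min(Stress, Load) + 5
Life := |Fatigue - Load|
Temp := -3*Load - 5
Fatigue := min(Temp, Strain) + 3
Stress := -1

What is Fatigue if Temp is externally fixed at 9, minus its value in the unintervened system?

Under do(Temp=9), the mechanism Temp := -3*Load - 5 is discarded; Temp is fixed at 9.
Strain = -Load - Stress - 1  [with Load=3, Stress=-1]  = -3
Fatigue = min(Temp, Strain) + 3  [with Temp=9, Strain=-3]  = 0
Without intervention: Strain = -Load - Stress - 1  [with Load=3, Stress=-1]  = -3; Temp = -3*Load - 5  [with Load=3]  = -14; Fatigue = min(Temp, Strain) + 3  [with Temp=-14, Strain=-3]  = -11.
Change = 0 − (-11) = 11.

11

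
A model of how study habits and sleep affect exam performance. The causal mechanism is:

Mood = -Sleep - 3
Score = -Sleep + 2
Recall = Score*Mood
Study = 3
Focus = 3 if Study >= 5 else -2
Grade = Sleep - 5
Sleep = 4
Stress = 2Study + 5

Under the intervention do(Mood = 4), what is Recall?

Intervening sets Mood = 4 and removes its equation (Mood = -Sleep - 3).
Score = -Sleep + 2  [with Sleep=4]  = -2
Recall = Score*Mood  [with Score=-2, Mood=4]  = -8

-8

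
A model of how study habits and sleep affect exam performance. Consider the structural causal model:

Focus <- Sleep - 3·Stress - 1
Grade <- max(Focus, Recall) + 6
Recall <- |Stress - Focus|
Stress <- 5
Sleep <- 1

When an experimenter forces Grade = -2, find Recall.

The intervention breaks the incoming arrows to Grade: Grade <- max(Focus, Recall) + 6 no longer applies, and Grade = -2.
Since Recall is not a descendant of the intervened variable, it is unaffected.
Focus = Sleep - 3·Stress - 1  [with Sleep=1, Stress=5]  = -15
Recall = |Stress - Focus|  [with Stress=5, Focus=-15]  = 20

20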